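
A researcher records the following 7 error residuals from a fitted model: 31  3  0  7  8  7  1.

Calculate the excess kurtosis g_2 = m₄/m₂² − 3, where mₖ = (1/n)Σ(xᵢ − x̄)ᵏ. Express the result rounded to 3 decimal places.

1.391

x̄ = 8.1429
Σ(xᵢ − x̄)² = 668.8571 ⇒ m₂ = 95.55102
Σ(xᵢ − x̄)⁴ = 280655.4810 ⇒ m₄ = 40093.64015
m₂² = 9129.99750
g_2 = m₄/m₂² − 3 = 4.39142 − 3 ≈ 1.391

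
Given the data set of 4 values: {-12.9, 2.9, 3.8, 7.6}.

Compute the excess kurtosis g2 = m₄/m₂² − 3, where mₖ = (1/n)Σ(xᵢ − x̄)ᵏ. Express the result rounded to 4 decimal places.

x̄ = 0.3500
Σ(xᵢ − x̄)² = 246.5300 ⇒ m₂ = 61.63250
Σ(xᵢ − x̄)⁴ = 33768.9598 ⇒ m₄ = 8442.23996
m₂² = 3798.56506
g2 = m₄/m₂² − 3 = 2.22248 − 3 ≈ -0.7775

-0.7775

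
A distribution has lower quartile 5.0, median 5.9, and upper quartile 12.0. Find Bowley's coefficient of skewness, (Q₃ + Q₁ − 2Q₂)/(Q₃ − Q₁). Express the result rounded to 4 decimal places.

numerator: Q₃ + Q₁ − 2Q₂ = 12.0 + 5.0 − 2×5.9 = 5.2000
denominator: Q₃ − Q₁ = 12.0 − 5.0 = 7.0000
Bowley skewness = 5.2000 / 7.0000 ≈ 0.7429

0.7429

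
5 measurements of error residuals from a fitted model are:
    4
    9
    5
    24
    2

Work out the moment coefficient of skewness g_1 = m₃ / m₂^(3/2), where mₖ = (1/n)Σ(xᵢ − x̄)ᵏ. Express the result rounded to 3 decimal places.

x̄ = (4 + 9 + 5 + 24 + 2) / 5 = 8.8000
deviations (xᵢ − x̄): -4.8000, 0.2000, -3.8000, 15.2000, -6.8000
Σ(xᵢ − x̄)² = 314.8000 ⇒ m₂ = 314.8000/5 = 62.96000
Σ(xᵢ − x̄)³ = 3031.9200 ⇒ m₃ = 3031.9200/5 = 606.38400
m₂^(3/2) = 62.96000^(1.5) = 499.57084
g_1 = m₃ / m₂^(3/2) = 606.38400 / 499.57084 ≈ 1.214

1.214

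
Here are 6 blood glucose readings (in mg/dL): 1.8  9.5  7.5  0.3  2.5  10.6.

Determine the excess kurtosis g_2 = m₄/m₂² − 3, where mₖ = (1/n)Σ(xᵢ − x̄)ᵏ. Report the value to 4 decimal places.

-1.7200

x̄ = 5.3667
Σ(xᵢ − x̄)² = 95.6333 ⇒ m₂ = 15.93889
Σ(xᵢ − x̄)⁴ = 1951.0457 ⇒ m₄ = 325.17429
m₂² = 254.04818
g_2 = m₄/m₂² − 3 = 1.27997 − 3 ≈ -1.7200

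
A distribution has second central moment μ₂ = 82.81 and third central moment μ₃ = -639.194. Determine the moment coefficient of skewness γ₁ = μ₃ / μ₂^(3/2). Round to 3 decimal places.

-0.848

σ = √μ₂ = √82.81 = 9.10000
σ³ = μ₂^(3/2) = 753.57100
γ₁ = μ₃/σ³ = -639.194 / 753.57100 ≈ -0.848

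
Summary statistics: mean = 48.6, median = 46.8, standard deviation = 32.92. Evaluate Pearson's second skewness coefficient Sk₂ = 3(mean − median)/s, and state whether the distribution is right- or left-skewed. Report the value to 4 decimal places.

Sk₂ = 3(48.6 − 46.8) / 32.92 = 3 × 1.8000 / 32.92
    = 5.4000 / 32.92 ≈ 0.1640
Sk₂ > 0 ⇒ mean > median ⇒ right-skewed (positive skew).

0.1640, right-skewed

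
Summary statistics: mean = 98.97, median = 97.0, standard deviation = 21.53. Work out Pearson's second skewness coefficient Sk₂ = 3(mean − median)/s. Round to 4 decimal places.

0.2745

Sk₂ = 3(98.97 − 97.0) / 21.53 = 3 × 1.9700 / 21.53
    = 5.9100 / 21.53 ≈ 0.2745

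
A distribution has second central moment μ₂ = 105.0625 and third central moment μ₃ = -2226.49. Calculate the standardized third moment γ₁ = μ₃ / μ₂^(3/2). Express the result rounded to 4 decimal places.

σ = √μ₂ = √105.0625 = 10.25000
σ³ = μ₂^(3/2) = 1076.89063
γ₁ = μ₃/σ³ = -2226.49 / 1076.89063 ≈ -2.0675

-2.0675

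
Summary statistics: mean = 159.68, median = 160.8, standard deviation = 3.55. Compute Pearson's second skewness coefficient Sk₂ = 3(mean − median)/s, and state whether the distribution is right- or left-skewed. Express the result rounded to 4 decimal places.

Sk₂ = 3(159.68 − 160.8) / 3.55 = 3 × -1.1200 / 3.55
    = -3.3600 / 3.55 ≈ -0.9465
Sk₂ < 0 ⇒ mean < median ⇒ left-skewed (negative skew).

-0.9465, left-skewed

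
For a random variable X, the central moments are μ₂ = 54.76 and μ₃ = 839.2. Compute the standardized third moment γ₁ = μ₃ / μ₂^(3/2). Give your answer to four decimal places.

2.0710

σ = √μ₂ = √54.76 = 7.40000
σ³ = μ₂^(3/2) = 405.22400
γ₁ = μ₃/σ³ = 839.2 / 405.22400 ≈ 2.0710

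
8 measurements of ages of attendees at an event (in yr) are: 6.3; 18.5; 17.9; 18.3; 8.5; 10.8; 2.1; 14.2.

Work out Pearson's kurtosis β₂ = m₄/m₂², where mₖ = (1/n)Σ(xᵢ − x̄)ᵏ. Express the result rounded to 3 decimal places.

x̄ = 12.0750
Σ(xᵢ − x̄)² = 265.7350 ⇒ m₂ = 33.21688
Σ(xᵢ − x̄)⁴ = 15556.0047 ⇒ m₄ = 1944.50059
m₂² = 1103.36078
β₂ = m₄/m₂² = 1944.50059 / 1103.36078 ≈ 1.762

1.762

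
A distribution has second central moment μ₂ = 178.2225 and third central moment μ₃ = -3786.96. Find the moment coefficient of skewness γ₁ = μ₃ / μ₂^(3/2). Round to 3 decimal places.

-1.592

σ = √μ₂ = √178.2225 = 13.35000
σ³ = μ₂^(3/2) = 2379.27038
γ₁ = μ₃/σ³ = -3786.96 / 2379.27038 ≈ -1.592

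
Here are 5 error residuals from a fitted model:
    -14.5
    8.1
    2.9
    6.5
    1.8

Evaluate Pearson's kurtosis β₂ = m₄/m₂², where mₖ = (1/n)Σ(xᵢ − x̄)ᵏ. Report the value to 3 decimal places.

x̄ = 0.9600
Σ(xᵢ − x̄)² = 325.1520 ⇒ m₂ = 65.03040
Σ(xᵢ − x̄)⁴ = 60682.1014 ⇒ m₄ = 12136.42028
m₂² = 4228.95292
β₂ = m₄/m₂² = 12136.42028 / 4228.95292 ≈ 2.870

2.870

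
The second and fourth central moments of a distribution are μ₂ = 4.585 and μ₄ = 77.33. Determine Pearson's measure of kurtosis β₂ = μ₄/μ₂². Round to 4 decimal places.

3.6785

μ₂² = 4.585² = 21.02223
μ₄/μ₂² = 77.33 / 21.02223 = 3.67849
β₂ ≈ 3.6785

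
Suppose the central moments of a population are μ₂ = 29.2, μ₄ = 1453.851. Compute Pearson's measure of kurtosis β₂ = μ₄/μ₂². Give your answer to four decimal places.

μ₂² = 29.2² = 852.64000
μ₄/μ₂² = 1453.851 / 852.64000 = 1.70512
β₂ ≈ 1.7051

1.7051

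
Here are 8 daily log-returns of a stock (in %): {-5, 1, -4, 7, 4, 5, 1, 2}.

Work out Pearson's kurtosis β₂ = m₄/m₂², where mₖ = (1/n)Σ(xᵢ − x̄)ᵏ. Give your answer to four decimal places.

1.9970

x̄ = 1.3750
Σ(xᵢ − x̄)² = 121.8750 ⇒ m₂ = 15.23438
Σ(xᵢ − x̄)⁴ = 3707.8066 ⇒ m₄ = 463.47583
m₂² = 232.08618
β₂ = m₄/m₂² = 463.47583 / 232.08618 ≈ 1.9970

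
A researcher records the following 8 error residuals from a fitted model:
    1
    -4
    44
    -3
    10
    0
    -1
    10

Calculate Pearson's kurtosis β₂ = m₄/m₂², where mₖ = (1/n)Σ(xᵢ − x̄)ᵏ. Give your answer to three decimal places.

x̄ = 7.1250
Σ(xᵢ − x̄)² = 1756.8750 ⇒ m₂ = 219.60938
Σ(xᵢ − x̄)⁴ = 1883269.2129 ⇒ m₄ = 235408.65161
m₂² = 48228.27759
β₂ = m₄/m₂² = 235408.65161 / 48228.27759 ≈ 4.881

4.881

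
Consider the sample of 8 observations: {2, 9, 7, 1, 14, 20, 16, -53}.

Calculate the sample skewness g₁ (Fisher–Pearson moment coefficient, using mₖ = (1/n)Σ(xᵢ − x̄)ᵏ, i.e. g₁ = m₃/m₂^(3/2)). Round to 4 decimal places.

-1.9059

x̄ = (2 + 9 + 7 + 1 + 14 + 20 + 16 - 53) / 8 = 2.0000
deviations (xᵢ − x̄): 0.0000, 7.0000, 5.0000, -1.0000, 12.0000, 18.0000, 14.0000, -55.0000
Σ(xᵢ − x̄)² = 3764.0000 ⇒ m₂ = 3764.0000/8 = 470.50000
Σ(xᵢ − x̄)³ = -155604.0000 ⇒ m₃ = -155604.0000/8 = -19450.50000
m₂^(3/2) = 470.50000^(1.5) = 10205.62113
g₁ = m₃ / m₂^(3/2) = -19450.50000 / 10205.62113 ≈ -1.9059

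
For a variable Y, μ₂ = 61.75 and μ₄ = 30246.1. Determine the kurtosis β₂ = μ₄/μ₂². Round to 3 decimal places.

μ₂² = 61.75² = 3813.06250
μ₄/μ₂² = 30246.1 / 3813.06250 = 7.93223
β₂ ≈ 7.932

7.932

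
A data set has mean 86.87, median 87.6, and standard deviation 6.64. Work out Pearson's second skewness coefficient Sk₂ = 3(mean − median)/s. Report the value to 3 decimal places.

-0.330

Sk₂ = 3(86.87 − 87.6) / 6.64 = 3 × -0.7300 / 6.64
    = -2.1900 / 6.64 ≈ -0.330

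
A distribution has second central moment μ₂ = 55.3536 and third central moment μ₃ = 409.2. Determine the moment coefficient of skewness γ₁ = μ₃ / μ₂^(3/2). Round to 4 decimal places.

σ = √μ₂ = √55.3536 = 7.44000
σ³ = μ₂^(3/2) = 411.83078
γ₁ = μ₃/σ³ = 409.2 / 411.83078 ≈ 0.9936

0.9936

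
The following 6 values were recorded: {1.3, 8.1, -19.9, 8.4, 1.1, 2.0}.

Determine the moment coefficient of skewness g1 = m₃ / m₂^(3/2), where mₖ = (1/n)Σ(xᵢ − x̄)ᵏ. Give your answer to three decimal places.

-1.373

x̄ = (1.3 + 8.1 - 19.9 + 8.4 + 1.1 + 2.0) / 6 = 0.1667
deviations (xᵢ − x̄): 1.1333, 7.9333, -20.0667, 8.2333, 0.9333, 1.8333
Σ(xᵢ − x̄)² = 538.9133 ⇒ m₂ = 538.9133/6 = 89.81889
Σ(xᵢ − x̄)³ = -7014.4104 ⇒ m₃ = -7014.4104/6 = -1169.06841
m₂^(3/2) = 89.81889^(1.5) = 851.23901
g1 = m₃ / m₂^(3/2) = -1169.06841 / 851.23901 ≈ -1.373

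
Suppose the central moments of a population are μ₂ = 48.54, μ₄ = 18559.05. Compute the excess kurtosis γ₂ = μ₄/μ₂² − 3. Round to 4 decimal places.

4.8769

μ₂² = 48.54² = 2356.13160
μ₄/μ₂² = 18559.05 / 2356.13160 = 7.87692
γ₂ = 7.87692 − 3 ≈ 4.8769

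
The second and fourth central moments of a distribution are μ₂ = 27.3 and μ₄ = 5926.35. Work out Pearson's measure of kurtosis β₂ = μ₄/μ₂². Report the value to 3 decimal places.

7.952

μ₂² = 27.3² = 745.29000
μ₄/μ₂² = 5926.35 / 745.29000 = 7.95174
β₂ ≈ 7.952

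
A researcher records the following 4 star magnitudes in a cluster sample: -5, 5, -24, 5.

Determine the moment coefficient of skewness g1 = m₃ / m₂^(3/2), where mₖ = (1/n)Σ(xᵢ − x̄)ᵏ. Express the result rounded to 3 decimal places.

x̄ = (-5 + 5 - 24 + 5) / 4 = -4.7500
deviations (xᵢ − x̄): -0.2500, 9.7500, -19.2500, 9.7500
Σ(xᵢ − x̄)² = 560.7500 ⇒ m₂ = 560.7500/4 = 140.18750
Σ(xᵢ − x̄)³ = -5279.6250 ⇒ m₃ = -5279.6250/4 = -1319.90625
m₂^(3/2) = 140.18750^(1.5) = 1659.83125
g1 = m₃ / m₂^(3/2) = -1319.90625 / 1659.83125 ≈ -0.795

-0.795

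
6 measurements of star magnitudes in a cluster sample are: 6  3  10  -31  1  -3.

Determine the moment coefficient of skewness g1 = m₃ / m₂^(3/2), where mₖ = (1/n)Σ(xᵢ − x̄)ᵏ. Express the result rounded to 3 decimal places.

x̄ = (6 + 3 + 10 - 31 + 1 - 3) / 6 = -2.3333
deviations (xᵢ − x̄): 8.3333, 5.3333, 12.3333, -28.6667, 3.3333, -0.6667
Σ(xᵢ − x̄)² = 1083.3333 ⇒ m₂ = 1083.3333/6 = 180.55556
Σ(xᵢ − x̄)³ = -20914.4444 ⇒ m₃ = -20914.4444/6 = -3485.74074
m₂^(3/2) = 180.55556^(1.5) = 2426.14238
g1 = m₃ / m₂^(3/2) = -3485.74074 / 2426.14238 ≈ -1.437

-1.437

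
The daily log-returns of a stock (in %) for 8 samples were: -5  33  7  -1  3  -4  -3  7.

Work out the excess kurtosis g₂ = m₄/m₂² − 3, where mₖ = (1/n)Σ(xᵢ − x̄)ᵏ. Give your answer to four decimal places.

1.6087

x̄ = 4.6250
Σ(xᵢ − x̄)² = 1075.8750 ⇒ m₂ = 134.48438
Σ(xᵢ − x̄)⁴ = 666819.7441 ⇒ m₄ = 83352.46802
m₂² = 18086.04712
g₂ = m₄/m₂² − 3 = 4.60866 − 3 ≈ 1.6087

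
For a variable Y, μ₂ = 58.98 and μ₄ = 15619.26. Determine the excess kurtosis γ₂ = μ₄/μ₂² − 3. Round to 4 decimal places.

1.4900

μ₂² = 58.98² = 3478.64040
μ₄/μ₂² = 15619.26 / 3478.64040 = 4.49005
γ₂ = 4.49005 − 3 ≈ 1.4900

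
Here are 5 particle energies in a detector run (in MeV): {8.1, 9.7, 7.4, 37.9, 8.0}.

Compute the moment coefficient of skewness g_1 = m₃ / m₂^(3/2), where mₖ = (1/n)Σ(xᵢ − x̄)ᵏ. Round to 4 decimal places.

x̄ = (8.1 + 9.7 + 7.4 + 37.9 + 8.0) / 5 = 14.2200
deviations (xᵢ − x̄): -6.1200, -4.5200, -6.8200, 23.6800, -6.2200
Σ(xᵢ − x̄)² = 703.8280 ⇒ m₂ = 703.8280/5 = 140.76560
Σ(xᵢ − x̄)³ = 12398.9573 ⇒ m₃ = 12398.9573/5 = 2479.79146
m₂^(3/2) = 140.76560^(1.5) = 1670.10895
g_1 = m₃ / m₂^(3/2) = 2479.79146 / 1670.10895 ≈ 1.4848

1.4848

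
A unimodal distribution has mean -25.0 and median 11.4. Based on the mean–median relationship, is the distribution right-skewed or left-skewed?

left-skewed

mean − median = -25.0 − 11.4 = -36.4
mean < median ⇒ the longer tail is on the left ⇒ left-skewed (negatively skewed).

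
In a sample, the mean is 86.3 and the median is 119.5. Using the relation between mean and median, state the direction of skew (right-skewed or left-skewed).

mean − median = 86.3 − 119.5 = -33.2
mean < median ⇒ the longer tail is on the left ⇒ left-skewed (negatively skewed).

left-skewed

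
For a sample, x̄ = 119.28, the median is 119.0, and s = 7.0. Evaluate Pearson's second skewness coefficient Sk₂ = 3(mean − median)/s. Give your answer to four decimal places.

0.1200

Sk₂ = 3(119.28 − 119.0) / 7.0 = 3 × 0.2800 / 7.0
    = 0.8400 / 7.0 ≈ 0.1200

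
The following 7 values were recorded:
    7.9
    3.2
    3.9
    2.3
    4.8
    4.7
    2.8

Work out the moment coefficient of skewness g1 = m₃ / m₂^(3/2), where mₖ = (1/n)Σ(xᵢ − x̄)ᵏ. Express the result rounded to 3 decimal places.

1.064

x̄ = (7.9 + 3.2 + 3.9 + 2.3 + 4.8 + 4.7 + 2.8) / 7 = 4.2286
deviations (xᵢ − x̄): 3.6714, -1.0286, -0.3286, -1.9286, 0.5714, 0.4714, -1.4286
Σ(xᵢ − x̄)² = 20.9543 ⇒ m₂ = 20.9543/7 = 2.99347
Σ(xᵢ − x̄)³ = 38.5678 ⇒ m₃ = 38.5678/7 = 5.50968
m₂^(3/2) = 2.99347^(1.5) = 5.17919
g1 = m₃ / m₂^(3/2) = 5.50968 / 5.17919 ≈ 1.064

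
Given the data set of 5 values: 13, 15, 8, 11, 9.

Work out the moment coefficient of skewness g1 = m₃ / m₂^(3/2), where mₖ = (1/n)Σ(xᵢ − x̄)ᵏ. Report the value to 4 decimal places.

x̄ = (13 + 15 + 8 + 11 + 9) / 5 = 11.2000
deviations (xᵢ − x̄): 1.8000, 3.8000, -3.2000, -0.2000, -2.2000
Σ(xᵢ − x̄)² = 32.8000 ⇒ m₂ = 32.8000/5 = 6.56000
Σ(xᵢ − x̄)³ = 17.2800 ⇒ m₃ = 17.2800/5 = 3.45600
m₂^(3/2) = 6.56000^(1.5) = 16.80180
g1 = m₃ / m₂^(3/2) = 3.45600 / 16.80180 ≈ 0.2057

0.2057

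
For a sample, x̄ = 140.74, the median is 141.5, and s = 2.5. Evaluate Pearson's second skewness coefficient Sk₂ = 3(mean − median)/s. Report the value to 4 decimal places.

-0.9120

Sk₂ = 3(140.74 − 141.5) / 2.5 = 3 × -0.7600 / 2.5
    = -2.2800 / 2.5 ≈ -0.9120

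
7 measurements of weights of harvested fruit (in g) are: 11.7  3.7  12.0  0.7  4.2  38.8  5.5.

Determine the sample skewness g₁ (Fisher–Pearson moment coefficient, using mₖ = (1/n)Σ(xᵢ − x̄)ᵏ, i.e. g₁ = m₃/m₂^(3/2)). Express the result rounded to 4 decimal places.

1.6231

x̄ = (11.7 + 3.7 + 12.0 + 0.7 + 4.2 + 38.8 + 5.5) / 7 = 10.9429
deviations (xᵢ − x̄): 0.7571, -7.2429, 1.0571, -10.2429, -6.7429, 27.8571, -5.4429
Σ(xᵢ − x̄)² = 1010.1771 ⇒ m₂ = 1010.1771/7 = 144.31102
Σ(xᵢ − x̄)³ = 19696.9185 ⇒ m₃ = 19696.9185/7 = 2813.84550
m₂^(3/2) = 144.31102^(1.5) = 1733.60139
g₁ = m₃ / m₂^(3/2) = 2813.84550 / 1733.60139 ≈ 1.6231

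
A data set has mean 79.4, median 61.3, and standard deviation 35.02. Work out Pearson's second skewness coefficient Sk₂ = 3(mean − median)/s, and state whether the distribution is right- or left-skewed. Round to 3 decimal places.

Sk₂ = 3(79.4 − 61.3) / 35.02 = 3 × 18.1000 / 35.02
    = 54.3000 / 35.02 ≈ 1.551
Sk₂ > 0 ⇒ mean > median ⇒ right-skewed (positive skew).

1.551, right-skewed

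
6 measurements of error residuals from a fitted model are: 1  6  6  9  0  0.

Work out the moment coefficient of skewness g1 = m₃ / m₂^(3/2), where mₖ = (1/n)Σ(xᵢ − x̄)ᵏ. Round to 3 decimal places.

x̄ = (1 + 6 + 6 + 9 + 0 + 0) / 6 = 3.6667
deviations (xᵢ − x̄): -2.6667, 2.3333, 2.3333, 5.3333, -3.6667, -3.6667
Σ(xᵢ − x̄)² = 73.3333 ⇒ m₂ = 73.3333/6 = 12.22222
Σ(xᵢ − x̄)³ = 59.5556 ⇒ m₃ = 59.5556/6 = 9.92593
m₂^(3/2) = 12.22222^(1.5) = 42.72925
g1 = m₃ / m₂^(3/2) = 9.92593 / 42.72925 ≈ 0.232

0.232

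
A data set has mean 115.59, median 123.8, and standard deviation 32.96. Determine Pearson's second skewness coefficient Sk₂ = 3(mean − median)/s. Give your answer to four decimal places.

Sk₂ = 3(115.59 − 123.8) / 32.96 = 3 × -8.2100 / 32.96
    = -24.6300 / 32.96 ≈ -0.7473

-0.7473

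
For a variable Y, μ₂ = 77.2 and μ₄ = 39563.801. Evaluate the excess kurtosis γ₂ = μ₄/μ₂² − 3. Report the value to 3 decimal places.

3.638

μ₂² = 77.2² = 5959.84000
μ₄/μ₂² = 39563.801 / 5959.84000 = 6.63840
γ₂ = 6.63840 − 3 ≈ 3.638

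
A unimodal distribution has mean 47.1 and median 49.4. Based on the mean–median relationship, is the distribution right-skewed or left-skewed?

left-skewed

mean − median = 47.1 − 49.4 = -2.3
mean < median ⇒ the longer tail is on the left ⇒ left-skewed (negatively skewed).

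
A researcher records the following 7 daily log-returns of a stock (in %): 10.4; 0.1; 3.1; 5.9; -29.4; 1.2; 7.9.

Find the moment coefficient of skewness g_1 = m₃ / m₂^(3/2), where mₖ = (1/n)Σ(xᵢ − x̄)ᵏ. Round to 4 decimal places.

x̄ = (10.4 + 0.1 + 3.1 + 5.9 - 29.4 + 1.2 + 7.9) / 7 = -0.1143
deviations (xᵢ − x̄): 10.5143, 0.2143, 3.2143, 6.0143, -29.2857, 1.3143, 8.0143
Σ(xᵢ − x̄)² = 1080.7086 ⇒ m₂ = 1080.7086/7 = 154.38694
Σ(xᵢ − x̄)³ = -23186.8429 ⇒ m₃ = -23186.8429/7 = -3312.40613
m₂^(3/2) = 154.38694^(1.5) = 1918.29694
g_1 = m₃ / m₂^(3/2) = -3312.40613 / 1918.29694 ≈ -1.7267

-1.7267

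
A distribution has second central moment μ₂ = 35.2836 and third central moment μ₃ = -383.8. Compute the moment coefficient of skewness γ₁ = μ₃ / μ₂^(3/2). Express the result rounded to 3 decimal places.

-1.831

σ = √μ₂ = √35.2836 = 5.94000
σ³ = μ₂^(3/2) = 209.58458
γ₁ = μ₃/σ³ = -383.8 / 209.58458 ≈ -1.831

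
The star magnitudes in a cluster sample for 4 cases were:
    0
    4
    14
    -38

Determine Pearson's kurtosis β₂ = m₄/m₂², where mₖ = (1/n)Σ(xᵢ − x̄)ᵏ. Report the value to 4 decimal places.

x̄ = -5.0000
Σ(xᵢ − x̄)² = 1556.0000 ⇒ m₂ = 389.00000
Σ(xᵢ − x̄)⁴ = 1323428.0000 ⇒ m₄ = 330857.00000
m₂² = 151321.00000
β₂ = m₄/m₂² = 330857.00000 / 151321.00000 ≈ 2.1865

2.1865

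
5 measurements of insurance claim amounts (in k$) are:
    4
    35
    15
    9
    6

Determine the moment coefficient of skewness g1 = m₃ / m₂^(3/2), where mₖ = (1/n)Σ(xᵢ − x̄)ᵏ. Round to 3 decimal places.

x̄ = (4 + 35 + 15 + 9 + 6) / 5 = 13.8000
deviations (xᵢ − x̄): -9.8000, 21.2000, 1.2000, -4.8000, -7.8000
Σ(xᵢ − x̄)² = 630.8000 ⇒ m₂ = 630.8000/5 = 126.16000
Σ(xᵢ − x̄)³ = 8003.5200 ⇒ m₃ = 8003.5200/5 = 1600.70400
m₂^(3/2) = 126.16000^(1.5) = 1417.04134
g1 = m₃ / m₂^(3/2) = 1600.70400 / 1417.04134 ≈ 1.130

1.130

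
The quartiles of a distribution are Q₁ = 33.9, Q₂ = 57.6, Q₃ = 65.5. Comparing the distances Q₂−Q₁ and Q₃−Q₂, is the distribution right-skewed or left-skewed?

Q₂ − Q₁ = 23.7;  Q₃ − Q₂ = 7.9
Q₂ − Q₁ > Q₃ − Q₂ ⇒ the lower half is more spread out ⇒ left-skewed.

left-skewed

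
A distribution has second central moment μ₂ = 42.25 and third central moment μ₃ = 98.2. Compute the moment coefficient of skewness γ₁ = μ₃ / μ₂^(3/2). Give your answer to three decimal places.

σ = √μ₂ = √42.25 = 6.50000
σ³ = μ₂^(3/2) = 274.62500
γ₁ = μ₃/σ³ = 98.2 / 274.62500 ≈ 0.358

0.358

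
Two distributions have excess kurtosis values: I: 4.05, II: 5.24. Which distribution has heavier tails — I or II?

II

Higher excess kurtosis ⇒ heavier tails relative to the normal distribution.
4.05 vs 5.24: the larger is 5.24, so II has heavier tails.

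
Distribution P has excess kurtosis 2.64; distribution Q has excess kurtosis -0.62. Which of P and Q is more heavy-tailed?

P

Higher excess kurtosis ⇒ heavier tails relative to the normal distribution.
2.64 vs -0.62: the larger is 2.64, so P has heavier tails. (P is leptokurtic — heavier-than-normal tails; the other is platykurtic.)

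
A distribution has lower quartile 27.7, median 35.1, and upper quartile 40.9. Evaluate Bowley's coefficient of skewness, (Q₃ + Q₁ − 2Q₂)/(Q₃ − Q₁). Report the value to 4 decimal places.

numerator: Q₃ + Q₁ − 2Q₂ = 40.9 + 27.7 − 2×35.1 = -1.6000
denominator: Q₃ − Q₁ = 40.9 − 27.7 = 13.2000
Bowley skewness = -1.6000 / 13.2000 ≈ -0.1212

-0.1212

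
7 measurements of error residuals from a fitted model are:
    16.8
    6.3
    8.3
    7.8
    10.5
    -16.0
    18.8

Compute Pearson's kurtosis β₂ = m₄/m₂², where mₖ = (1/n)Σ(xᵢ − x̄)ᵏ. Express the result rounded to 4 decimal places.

3.8070

x̄ = 7.5000
Σ(xᵢ − x̄)² = 777.6000 ⇒ m₂ = 111.08571
Σ(xᵢ − x̄)⁴ = 328848.8100 ⇒ m₄ = 46978.40143
m₂² = 12340.03592
β₂ = m₄/m₂² = 46978.40143 / 12340.03592 ≈ 3.8070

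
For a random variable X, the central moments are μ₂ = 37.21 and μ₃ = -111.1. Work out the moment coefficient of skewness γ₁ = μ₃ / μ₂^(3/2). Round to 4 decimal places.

-0.4895

σ = √μ₂ = √37.21 = 6.10000
σ³ = μ₂^(3/2) = 226.98100
γ₁ = μ₃/σ³ = -111.1 / 226.98100 ≈ -0.4895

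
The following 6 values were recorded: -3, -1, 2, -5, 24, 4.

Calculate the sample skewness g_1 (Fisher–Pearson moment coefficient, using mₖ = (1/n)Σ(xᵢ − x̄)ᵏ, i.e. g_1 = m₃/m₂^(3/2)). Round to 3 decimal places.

1.420

x̄ = (-3 - 1 + 2 - 5 + 24 + 4) / 6 = 3.5000
deviations (xᵢ − x̄): -6.5000, -4.5000, -1.5000, -8.5000, 20.5000, 0.5000
Σ(xᵢ − x̄)² = 557.5000 ⇒ m₂ = 557.5000/6 = 92.91667
Σ(xᵢ − x̄)³ = 7632.0000 ⇒ m₃ = 7632.0000/6 = 1272.00000
m₂^(3/2) = 92.91667^(1.5) = 895.65433
g_1 = m₃ / m₂^(3/2) = 1272.00000 / 895.65433 ≈ 1.420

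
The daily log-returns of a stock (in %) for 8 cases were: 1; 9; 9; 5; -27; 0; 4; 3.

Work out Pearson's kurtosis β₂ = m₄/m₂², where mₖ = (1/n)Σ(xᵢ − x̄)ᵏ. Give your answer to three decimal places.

x̄ = 0.5000
Σ(xᵢ − x̄)² = 940.0000 ⇒ m₂ = 117.50000
Σ(xᵢ − x̄)⁴ = 582953.5000 ⇒ m₄ = 72869.18750
m₂² = 13806.25000
β₂ = m₄/m₂² = 72869.18750 / 13806.25000 ≈ 5.278

5.278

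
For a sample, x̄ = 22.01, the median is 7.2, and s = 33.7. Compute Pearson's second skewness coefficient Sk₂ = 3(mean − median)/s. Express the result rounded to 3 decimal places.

1.318

Sk₂ = 3(22.01 − 7.2) / 33.7 = 3 × 14.8100 / 33.7
    = 44.4300 / 33.7 ≈ 1.318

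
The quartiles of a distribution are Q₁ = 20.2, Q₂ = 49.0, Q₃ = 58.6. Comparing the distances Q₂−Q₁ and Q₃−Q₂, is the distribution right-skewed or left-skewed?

Q₂ − Q₁ = 28.8;  Q₃ − Q₂ = 9.6
Q₂ − Q₁ > Q₃ − Q₂ ⇒ the lower half is more spread out ⇒ left-skewed.

left-skewed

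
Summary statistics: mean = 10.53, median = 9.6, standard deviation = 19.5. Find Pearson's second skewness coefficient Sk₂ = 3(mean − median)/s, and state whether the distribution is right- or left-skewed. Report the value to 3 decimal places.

0.143, right-skewed

Sk₂ = 3(10.53 − 9.6) / 19.5 = 3 × 0.9300 / 19.5
    = 2.7900 / 19.5 ≈ 0.143
Sk₂ > 0 ⇒ mean > median ⇒ right-skewed (positive skew).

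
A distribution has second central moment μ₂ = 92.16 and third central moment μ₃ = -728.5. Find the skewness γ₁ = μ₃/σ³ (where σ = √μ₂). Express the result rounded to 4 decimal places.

σ = √μ₂ = √92.16 = 9.60000
σ³ = μ₂^(3/2) = 884.73600
γ₁ = μ₃/σ³ = -728.5 / 884.73600 ≈ -0.8234

-0.8234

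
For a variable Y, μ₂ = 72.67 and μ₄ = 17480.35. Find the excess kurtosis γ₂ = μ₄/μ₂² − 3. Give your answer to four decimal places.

μ₂² = 72.67² = 5280.92890
μ₄/μ₂² = 17480.35 / 5280.92890 = 3.31009
γ₂ = 3.31009 − 3 ≈ 0.3101

0.3101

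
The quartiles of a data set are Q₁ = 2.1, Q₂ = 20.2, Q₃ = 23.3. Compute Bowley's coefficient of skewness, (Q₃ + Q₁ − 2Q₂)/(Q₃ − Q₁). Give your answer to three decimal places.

-0.708

numerator: Q₃ + Q₁ − 2Q₂ = 23.3 + 2.1 − 2×20.2 = -15.0000
denominator: Q₃ − Q₁ = 23.3 − 2.1 = 21.2000
Bowley skewness = -15.0000 / 21.2000 ≈ -0.708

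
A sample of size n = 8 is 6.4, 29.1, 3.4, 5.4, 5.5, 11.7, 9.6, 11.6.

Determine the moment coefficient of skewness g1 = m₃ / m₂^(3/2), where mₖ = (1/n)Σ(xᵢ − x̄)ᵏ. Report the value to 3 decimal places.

x̄ = (6.4 + 29.1 + 3.4 + 5.4 + 5.5 + 11.7 + 9.6 + 11.6) / 8 = 10.3375
deviations (xᵢ − x̄): -3.9375, 18.7625, -6.9375, -4.9375, -4.8375, 1.3625, -0.7375, 1.2625
Σ(xᵢ − x̄)² = 467.4388 ⇒ m₂ = 467.4388/8 = 58.42984
Σ(xᵢ − x̄)³ = 5980.6137 ⇒ m₃ = 5980.6137/8 = 747.57671
m₂^(3/2) = 58.42984^(1.5) = 446.63432
g1 = m₃ / m₂^(3/2) = 747.57671 / 446.63432 ≈ 1.674

1.674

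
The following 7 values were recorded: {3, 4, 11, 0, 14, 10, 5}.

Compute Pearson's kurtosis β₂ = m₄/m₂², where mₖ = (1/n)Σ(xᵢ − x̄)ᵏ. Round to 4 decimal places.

x̄ = 6.7143
Σ(xᵢ − x̄)² = 151.4286 ⇒ m₂ = 21.63265
Σ(xᵢ − x̄)⁴ = 5557.1662 ⇒ m₄ = 793.88088
m₂² = 467.97168
β₂ = m₄/m₂² = 793.88088 / 467.97168 ≈ 1.6964

1.6964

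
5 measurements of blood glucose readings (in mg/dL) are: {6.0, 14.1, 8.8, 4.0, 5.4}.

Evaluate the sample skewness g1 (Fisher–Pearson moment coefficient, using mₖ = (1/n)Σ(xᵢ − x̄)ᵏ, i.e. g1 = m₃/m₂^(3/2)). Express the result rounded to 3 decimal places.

0.888

x̄ = (6.0 + 14.1 + 8.8 + 4.0 + 5.4) / 5 = 7.6600
deviations (xᵢ − x̄): -1.6600, 6.4400, 1.1400, -3.6600, -2.2600
Σ(xᵢ − x̄)² = 64.0320 ⇒ m₂ = 64.0320/5 = 12.80640
Σ(xᵢ − x̄)³ = 203.4262 ⇒ m₃ = 203.4262/5 = 40.68523
m₂^(3/2) = 12.80640^(1.5) = 45.82902
g1 = m₃ / m₂^(3/2) = 40.68523 / 45.82902 ≈ 0.888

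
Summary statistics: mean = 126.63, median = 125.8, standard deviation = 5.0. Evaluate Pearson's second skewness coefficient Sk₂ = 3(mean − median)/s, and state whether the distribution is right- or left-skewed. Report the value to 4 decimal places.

Sk₂ = 3(126.63 − 125.8) / 5.0 = 3 × 0.8300 / 5.0
    = 2.4900 / 5.0 ≈ 0.4980
Sk₂ > 0 ⇒ mean > median ⇒ right-skewed (positive skew).

0.4980, right-skewed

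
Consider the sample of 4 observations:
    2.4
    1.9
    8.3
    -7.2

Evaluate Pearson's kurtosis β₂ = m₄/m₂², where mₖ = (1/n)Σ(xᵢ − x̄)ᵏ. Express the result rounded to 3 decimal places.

x̄ = 1.3500
Σ(xᵢ − x̄)² = 122.8100 ⇒ m₂ = 30.70250
Σ(xᵢ − x̄)⁴ = 7678.4140 ⇒ m₄ = 1919.60351
m₂² = 942.64351
β₂ = m₄/m₂² = 1919.60351 / 942.64351 ≈ 2.036

2.036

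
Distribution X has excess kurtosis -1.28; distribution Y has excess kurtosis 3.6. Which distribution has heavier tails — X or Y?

Higher excess kurtosis ⇒ heavier tails relative to the normal distribution.
-1.28 vs 3.6: the larger is 3.6, so Y has heavier tails. (Y is leptokurtic — heavier-than-normal tails; the other is platykurtic.)

Y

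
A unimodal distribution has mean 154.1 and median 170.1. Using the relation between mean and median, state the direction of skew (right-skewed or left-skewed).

mean − median = 154.1 − 170.1 = -16.0
mean < median ⇒ the longer tail is on the left ⇒ left-skewed (negatively skewed).

left-skewed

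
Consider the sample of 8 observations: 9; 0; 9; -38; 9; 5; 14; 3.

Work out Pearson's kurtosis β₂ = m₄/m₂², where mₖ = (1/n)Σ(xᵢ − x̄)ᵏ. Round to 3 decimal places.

5.395

x̄ = 1.3750
Σ(xᵢ − x̄)² = 1901.8750 ⇒ m₂ = 237.73438
Σ(xᵢ − x̄)⁴ = 2439440.6816 ⇒ m₄ = 304930.08521
m₂² = 56517.63306
β₂ = m₄/m₂² = 304930.08521 / 56517.63306 ≈ 5.395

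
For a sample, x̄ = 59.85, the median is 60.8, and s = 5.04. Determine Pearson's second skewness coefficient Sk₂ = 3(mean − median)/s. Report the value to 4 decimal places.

Sk₂ = 3(59.85 − 60.8) / 5.04 = 3 × -0.9500 / 5.04
    = -2.8500 / 5.04 ≈ -0.5655

-0.5655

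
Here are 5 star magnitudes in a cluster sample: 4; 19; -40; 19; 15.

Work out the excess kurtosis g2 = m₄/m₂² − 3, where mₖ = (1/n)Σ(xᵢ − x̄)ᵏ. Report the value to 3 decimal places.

x̄ = 3.4000
Σ(xᵢ − x̄)² = 2505.2000 ⇒ m₂ = 501.04000
Σ(xᵢ − x̄)⁴ = 3684352.9760 ⇒ m₄ = 736870.59520
m₂² = 251041.08160
g2 = m₄/m₂² − 3 = 2.93526 − 3 ≈ -0.065

-0.065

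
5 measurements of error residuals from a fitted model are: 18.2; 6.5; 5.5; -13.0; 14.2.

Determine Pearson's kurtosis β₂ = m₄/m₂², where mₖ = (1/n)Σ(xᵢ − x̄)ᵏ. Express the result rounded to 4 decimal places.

x̄ = 6.2800
Σ(xᵢ − x̄)² = 577.1880 ⇒ m₂ = 115.43760
Σ(xᵢ − x̄)⁴ = 162298.0877 ⇒ m₄ = 32459.61754
m₂² = 13325.83949
β₂ = m₄/m₂² = 32459.61754 / 13325.83949 ≈ 2.4358

2.4358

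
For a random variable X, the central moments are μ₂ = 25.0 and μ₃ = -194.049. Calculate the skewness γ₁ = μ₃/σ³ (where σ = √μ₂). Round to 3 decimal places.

-1.552

σ = √μ₂ = √25.0 = 5.00000
σ³ = μ₂^(3/2) = 125.00000
γ₁ = μ₃/σ³ = -194.049 / 125.00000 ≈ -1.552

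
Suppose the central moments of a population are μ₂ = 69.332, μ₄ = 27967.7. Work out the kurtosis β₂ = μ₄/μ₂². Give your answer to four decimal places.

μ₂² = 69.332² = 4806.92622
μ₄/μ₂² = 27967.7 / 4806.92622 = 5.81821
β₂ ≈ 5.8182

5.8182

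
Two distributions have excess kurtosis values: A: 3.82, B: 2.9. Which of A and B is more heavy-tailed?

Higher excess kurtosis ⇒ heavier tails relative to the normal distribution.
3.82 vs 2.9: the larger is 3.82, so A has heavier tails.

A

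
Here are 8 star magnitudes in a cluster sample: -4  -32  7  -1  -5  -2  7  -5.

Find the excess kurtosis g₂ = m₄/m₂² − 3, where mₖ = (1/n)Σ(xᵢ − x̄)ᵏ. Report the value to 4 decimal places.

x̄ = -4.3750
Σ(xᵢ − x̄)² = 1039.8750 ⇒ m₂ = 129.98438
Σ(xᵢ − x̄)⁴ = 616029.3691 ⇒ m₄ = 77003.67114
m₂² = 16895.93774
g₂ = m₄/m₂² − 3 = 4.55753 − 3 ≈ 1.5575

1.5575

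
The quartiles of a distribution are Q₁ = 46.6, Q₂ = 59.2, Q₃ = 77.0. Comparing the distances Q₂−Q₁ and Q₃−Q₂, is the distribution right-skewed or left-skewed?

right-skewed

Q₂ − Q₁ = 12.6;  Q₃ − Q₂ = 17.8
Q₃ − Q₂ > Q₂ − Q₁ ⇒ the upper half is more spread out ⇒ right-skewed.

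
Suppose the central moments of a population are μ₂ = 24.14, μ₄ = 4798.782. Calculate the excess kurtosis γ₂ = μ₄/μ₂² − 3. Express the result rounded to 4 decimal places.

μ₂² = 24.14² = 582.73960
μ₄/μ₂² = 4798.782 / 582.73960 = 8.23487
γ₂ = 8.23487 − 3 ≈ 5.2349

5.2349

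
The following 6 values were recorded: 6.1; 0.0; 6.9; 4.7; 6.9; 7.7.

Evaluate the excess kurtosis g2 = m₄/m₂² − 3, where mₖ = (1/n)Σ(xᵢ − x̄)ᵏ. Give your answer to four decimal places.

0.3108

x̄ = 5.3833
Σ(xᵢ − x̄)² = 39.9283 ⇒ m₂ = 6.65472
Σ(xᵢ − x̄)⁴ = 879.7250 ⇒ m₄ = 146.62083
m₂² = 44.28533
g2 = m₄/m₂² − 3 = 3.31082 − 3 ≈ 0.3108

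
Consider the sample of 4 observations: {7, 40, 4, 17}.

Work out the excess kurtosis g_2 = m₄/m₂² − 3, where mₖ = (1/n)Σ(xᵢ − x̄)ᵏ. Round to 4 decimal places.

x̄ = 17.0000
Σ(xᵢ − x̄)² = 798.0000 ⇒ m₂ = 199.50000
Σ(xᵢ − x̄)⁴ = 318402.0000 ⇒ m₄ = 79600.50000
m₂² = 39800.25000
g_2 = m₄/m₂² − 3 = 2.00000 − 3 ≈ -1.0000

-1.0000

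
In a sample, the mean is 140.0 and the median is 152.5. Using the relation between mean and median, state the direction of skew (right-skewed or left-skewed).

left-skewed

mean − median = 140.0 − 152.5 = -12.5
mean < median ⇒ the longer tail is on the left ⇒ left-skewed (negatively skewed).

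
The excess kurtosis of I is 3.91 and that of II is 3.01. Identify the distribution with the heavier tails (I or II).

I

Higher excess kurtosis ⇒ heavier tails relative to the normal distribution.
3.91 vs 3.01: the larger is 3.91, so I has heavier tails.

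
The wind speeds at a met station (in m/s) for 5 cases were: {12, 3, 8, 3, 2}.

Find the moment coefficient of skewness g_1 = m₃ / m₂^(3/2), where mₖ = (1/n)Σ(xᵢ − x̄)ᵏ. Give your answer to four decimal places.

0.6932

x̄ = (12 + 3 + 8 + 3 + 2) / 5 = 5.6000
deviations (xᵢ − x̄): 6.4000, -2.6000, 2.4000, -2.6000, -3.6000
Σ(xᵢ − x̄)² = 73.2000 ⇒ m₂ = 73.2000/5 = 14.64000
Σ(xᵢ − x̄)³ = 194.1600 ⇒ m₃ = 194.1600/5 = 38.83200
m₂^(3/2) = 14.64000^(1.5) = 56.01594
g_1 = m₃ / m₂^(3/2) = 38.83200 / 56.01594 ≈ 0.6932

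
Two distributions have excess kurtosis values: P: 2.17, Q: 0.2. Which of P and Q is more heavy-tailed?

Higher excess kurtosis ⇒ heavier tails relative to the normal distribution.
2.17 vs 0.2: the larger is 2.17, so P has heavier tails.

P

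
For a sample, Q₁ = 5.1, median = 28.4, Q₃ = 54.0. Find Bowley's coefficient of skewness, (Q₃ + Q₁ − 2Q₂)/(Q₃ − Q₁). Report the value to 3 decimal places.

0.047

numerator: Q₃ + Q₁ − 2Q₂ = 54.0 + 5.1 − 2×28.4 = 2.3000
denominator: Q₃ − Q₁ = 54.0 − 5.1 = 48.9000
Bowley skewness = 2.3000 / 48.9000 ≈ 0.047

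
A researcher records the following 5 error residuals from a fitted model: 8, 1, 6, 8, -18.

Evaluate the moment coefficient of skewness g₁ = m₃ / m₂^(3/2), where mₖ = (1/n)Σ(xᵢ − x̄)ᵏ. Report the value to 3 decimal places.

-1.270

x̄ = (8 + 1 + 6 + 8 - 18) / 5 = 1.0000
deviations (xᵢ − x̄): 7.0000, 0.0000, 5.0000, 7.0000, -19.0000
Σ(xᵢ − x̄)² = 484.0000 ⇒ m₂ = 484.0000/5 = 96.80000
Σ(xᵢ − x̄)³ = -6048.0000 ⇒ m₃ = -6048.0000/5 = -1209.60000
m₂^(3/2) = 96.80000^(1.5) = 952.38607
g₁ = m₃ / m₂^(3/2) = -1209.60000 / 952.38607 ≈ -1.270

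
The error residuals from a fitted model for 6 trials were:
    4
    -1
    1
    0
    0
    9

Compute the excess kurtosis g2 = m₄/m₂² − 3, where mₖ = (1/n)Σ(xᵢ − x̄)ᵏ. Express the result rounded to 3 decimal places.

x̄ = 2.1667
Σ(xᵢ − x̄)² = 70.8333 ⇒ m₂ = 11.80556
Σ(xᵢ − x̄)⁴ = 2338.1528 ⇒ m₄ = 389.69213
m₂² = 139.37114
g2 = m₄/m₂² − 3 = 2.79607 − 3 ≈ -0.204

-0.204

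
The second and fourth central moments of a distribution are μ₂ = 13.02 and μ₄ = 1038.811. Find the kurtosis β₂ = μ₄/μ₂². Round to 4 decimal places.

μ₂² = 13.02² = 169.52040
μ₄/μ₂² = 1038.811 / 169.52040 = 6.12794
β₂ ≈ 6.1279

6.1279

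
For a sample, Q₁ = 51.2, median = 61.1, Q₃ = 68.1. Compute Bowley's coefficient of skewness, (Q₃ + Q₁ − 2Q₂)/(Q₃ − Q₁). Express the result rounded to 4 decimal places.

numerator: Q₃ + Q₁ − 2Q₂ = 68.1 + 51.2 − 2×61.1 = -2.9000
denominator: Q₃ − Q₁ = 68.1 − 51.2 = 16.9000
Bowley skewness = -2.9000 / 16.9000 ≈ -0.1716

-0.1716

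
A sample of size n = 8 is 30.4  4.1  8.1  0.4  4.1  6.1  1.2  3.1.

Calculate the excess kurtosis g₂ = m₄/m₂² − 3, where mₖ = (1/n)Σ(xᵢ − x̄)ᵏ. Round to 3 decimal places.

x̄ = 7.1875
Σ(xᵢ − x̄)² = 658.5287 ⇒ m₂ = 82.31609
Σ(xᵢ − x̄)⁴ = 294197.8346 ⇒ m₄ = 36774.72933
m₂² = 6775.93929
g₂ = m₄/m₂² − 3 = 5.42725 − 3 ≈ 2.427

2.427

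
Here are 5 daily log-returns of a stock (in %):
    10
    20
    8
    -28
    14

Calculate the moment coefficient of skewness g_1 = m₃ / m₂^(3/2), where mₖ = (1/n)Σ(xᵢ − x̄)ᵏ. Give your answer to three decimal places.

x̄ = (10 + 20 + 8 - 28 + 14) / 5 = 4.8000
deviations (xᵢ − x̄): 5.2000, 15.2000, 3.2000, -32.8000, 9.2000
Σ(xᵢ − x̄)² = 1428.8000 ⇒ m₂ = 1428.8000/5 = 285.76000
Σ(xᵢ − x̄)³ = -30823.6800 ⇒ m₃ = -30823.6800/5 = -6164.73600
m₂^(3/2) = 285.76000^(1.5) = 4830.61200
g_1 = m₃ / m₂^(3/2) = -6164.73600 / 4830.61200 ≈ -1.276

-1.276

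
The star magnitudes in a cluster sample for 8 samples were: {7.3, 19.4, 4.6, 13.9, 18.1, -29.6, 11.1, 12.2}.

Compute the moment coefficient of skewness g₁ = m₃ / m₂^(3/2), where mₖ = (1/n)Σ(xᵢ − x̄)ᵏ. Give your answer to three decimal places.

x̄ = (7.3 + 19.4 + 4.6 + 13.9 + 18.1 - 29.6 + 11.1 + 12.2) / 8 = 7.1250
deviations (xᵢ − x̄): 0.1750, 12.2750, -2.5250, 6.7750, 10.9750, -36.7250, 3.9750, 5.0750
Σ(xᵢ − x̄)² = 1713.7150 ⇒ m₂ = 1713.7150/8 = 214.21438
Σ(xᵢ − x̄)³ = -45872.0588 ⇒ m₃ = -45872.0588/8 = -5734.00734
m₂^(3/2) = 214.21438^(1.5) = 3135.25534
g₁ = m₃ / m₂^(3/2) = -5734.00734 / 3135.25534 ≈ -1.829

-1.829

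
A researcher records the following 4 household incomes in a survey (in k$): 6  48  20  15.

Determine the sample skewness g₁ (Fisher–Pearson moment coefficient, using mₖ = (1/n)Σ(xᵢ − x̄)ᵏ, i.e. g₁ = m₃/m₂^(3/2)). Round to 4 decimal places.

x̄ = (6 + 48 + 20 + 15) / 4 = 22.2500
deviations (xᵢ − x̄): -16.2500, 25.7500, -2.2500, -7.2500
Σ(xᵢ − x̄)² = 984.7500 ⇒ m₂ = 984.7500/4 = 246.18750
Σ(xᵢ − x̄)³ = 12390.3750 ⇒ m₃ = 12390.3750/4 = 3097.59375
m₂^(3/2) = 246.18750^(1.5) = 3862.77131
g₁ = m₃ / m₂^(3/2) = 3097.59375 / 3862.77131 ≈ 0.8019

0.8019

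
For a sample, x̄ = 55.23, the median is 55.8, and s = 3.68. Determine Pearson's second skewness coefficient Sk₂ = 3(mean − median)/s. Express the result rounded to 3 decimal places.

-0.465

Sk₂ = 3(55.23 − 55.8) / 3.68 = 3 × -0.5700 / 3.68
    = -1.7100 / 3.68 ≈ -0.465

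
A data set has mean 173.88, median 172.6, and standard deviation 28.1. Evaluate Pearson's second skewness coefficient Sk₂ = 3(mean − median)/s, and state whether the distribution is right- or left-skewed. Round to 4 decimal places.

0.1367, right-skewed

Sk₂ = 3(173.88 − 172.6) / 28.1 = 3 × 1.2800 / 28.1
    = 3.8400 / 28.1 ≈ 0.1367
Sk₂ > 0 ⇒ mean > median ⇒ right-skewed (positive skew).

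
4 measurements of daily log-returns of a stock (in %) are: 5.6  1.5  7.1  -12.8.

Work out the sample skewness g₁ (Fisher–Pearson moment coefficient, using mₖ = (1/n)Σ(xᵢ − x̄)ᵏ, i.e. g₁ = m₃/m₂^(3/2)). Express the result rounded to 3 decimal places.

x̄ = (5.6 + 1.5 + 7.1 - 12.8) / 4 = 0.3500
deviations (xᵢ − x̄): 5.2500, 1.1500, 6.7500, -13.1500
Σ(xᵢ − x̄)² = 247.3700 ⇒ m₂ = 247.3700/4 = 61.84250
Σ(xᵢ − x̄)³ = -1820.1600 ⇒ m₃ = -1820.1600/4 = -455.04000
m₂^(3/2) = 61.84250^(1.5) = 486.32944
g₁ = m₃ / m₂^(3/2) = -455.04000 / 486.32944 ≈ -0.936

-0.936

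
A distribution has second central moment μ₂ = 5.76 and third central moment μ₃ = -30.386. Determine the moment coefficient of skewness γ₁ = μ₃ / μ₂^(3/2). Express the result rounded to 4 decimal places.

-2.1981

σ = √μ₂ = √5.76 = 2.40000
σ³ = μ₂^(3/2) = 13.82400
γ₁ = μ₃/σ³ = -30.386 / 13.82400 ≈ -2.1981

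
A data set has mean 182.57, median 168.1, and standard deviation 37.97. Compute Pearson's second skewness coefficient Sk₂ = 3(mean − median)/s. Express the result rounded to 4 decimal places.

Sk₂ = 3(182.57 − 168.1) / 37.97 = 3 × 14.4700 / 37.97
    = 43.4100 / 37.97 ≈ 1.1433

1.1433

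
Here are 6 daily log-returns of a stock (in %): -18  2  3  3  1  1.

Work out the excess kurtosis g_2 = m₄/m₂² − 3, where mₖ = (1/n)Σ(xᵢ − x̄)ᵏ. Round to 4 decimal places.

1.1153

x̄ = -1.3333
Σ(xᵢ − x̄)² = 337.3333 ⇒ m₂ = 56.22222
Σ(xᵢ − x̄)⁴ = 78048.4444 ⇒ m₄ = 13008.07407
m₂² = 3160.93827
g_2 = m₄/m₂² − 3 = 4.11526 − 3 ≈ 1.1153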